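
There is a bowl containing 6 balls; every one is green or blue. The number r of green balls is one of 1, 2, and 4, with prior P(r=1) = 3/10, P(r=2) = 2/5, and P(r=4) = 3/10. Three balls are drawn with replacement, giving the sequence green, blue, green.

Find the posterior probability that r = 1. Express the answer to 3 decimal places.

Compute the likelihood of the observed sequence for each case: P(data | r = 1) = (1/6)(5/6)(1/6) = 5/216; P(data | r = 2) = (2/6)(4/6)(2/6) = 2/27; P(data | r = 4) = (4/6)(2/6)(4/6) = 4/27.
Multiplying each by its prior: 3/10 · 5/216 = 1/144, 2/5 · 2/27 = 4/135, 3/10 · 4/27 = 2/45; summing to 35/432.
By Bayes' rule, P(r = 1 | data) = (1/144) / (35/432) = 3/35.

0.086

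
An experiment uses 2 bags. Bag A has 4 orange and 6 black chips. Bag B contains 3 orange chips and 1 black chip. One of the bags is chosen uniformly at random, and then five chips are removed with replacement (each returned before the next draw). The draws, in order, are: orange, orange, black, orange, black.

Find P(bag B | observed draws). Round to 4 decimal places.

0.5337

The likelihood of the observed sequence under each hypothesis: P(data | bag A) = (4/10)(4/10)(6/10)(4/10)(6/10) = 0.02304; P(data | bag B) = (3/4)(3/4)(1/4)(3/4)(1/4) = 0.026367.
Weighting by the prior gives 1/2 · 0.02304 = 0.01152, 1/2 · 0.026367 = 0.013184; summing to 0.024704.
Therefore the posterior P(bag B | data) = (0.013184) / (0.024704) = 0.53367.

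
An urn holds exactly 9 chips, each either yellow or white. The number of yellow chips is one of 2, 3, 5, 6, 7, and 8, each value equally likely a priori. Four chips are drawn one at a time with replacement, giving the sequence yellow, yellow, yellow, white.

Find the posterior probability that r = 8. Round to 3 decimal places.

0.200

The likelihood of the observed sequence under each hypothesis: P(data | r = 2) = (2/9)(2/9)(2/9)(7/9) = 0.0085353; P(data | r = 3) = (3/9)(3/9)(3/9)(6/9) = 0.024691; P(data | r = 5) = (5/9)(5/9)(5/9)(4/9) = 0.076208; P(data | r = 6) = (6/9)(6/9)(6/9)(3/9) = 0.098765; P(data | r = 7) = (7/9)(7/9)(7/9)(2/9) = 0.10456; P(data | r = 8) = (8/9)(8/9)(8/9)(1/9) = 0.078037.
Weighting by the prior gives 1/6 · 0.0085353 = 0.0014225, 1/6 · 0.024691 = 0.0041152, 1/6 · 0.076208 = 0.012701, 1/6 · 0.098765 = 0.016461, 1/6 · 0.10456 = 0.017426, 1/6 · 0.078037 = 0.013006; these sum to 0.065132.
Hence P(r = 8 | data) = (0.013006) / (0.065132) = 0.19969.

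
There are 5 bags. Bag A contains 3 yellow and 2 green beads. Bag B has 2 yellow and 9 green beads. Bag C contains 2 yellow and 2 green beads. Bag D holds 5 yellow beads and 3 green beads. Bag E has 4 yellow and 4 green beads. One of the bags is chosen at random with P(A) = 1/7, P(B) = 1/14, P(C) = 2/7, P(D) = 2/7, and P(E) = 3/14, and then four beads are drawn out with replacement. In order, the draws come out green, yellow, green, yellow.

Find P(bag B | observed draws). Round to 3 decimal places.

0.028

Compute the likelihood of the observed sequence for each case: P(data | bag A) = (2/5)(3/5)(2/5)(3/5) = 0.0576; P(data | bag B) = (9/11)(2/11)(9/11)(2/11) = 0.02213; P(data | bag C) = (2/4)(2/4)(2/4)(2/4) = 0.0625; P(data | bag D) = (3/8)(5/8)(3/8)(5/8) = 0.054932; P(data | bag E) = (4/8)(4/8)(4/8)(4/8) = 0.0625.
Multiplying each by its prior: 1/7 · 0.0576 = 0.0082286, 1/14 · 0.02213 = 0.0015807, 2/7 · 0.0625 = 0.017857, 2/7 · 0.054932 = 0.015695, 3/14 · 0.0625 = 0.013393; summing to 0.056754.
By Bayes' rule, P(bag B | data) = (0.0015807) / (0.056754) = 0.027852.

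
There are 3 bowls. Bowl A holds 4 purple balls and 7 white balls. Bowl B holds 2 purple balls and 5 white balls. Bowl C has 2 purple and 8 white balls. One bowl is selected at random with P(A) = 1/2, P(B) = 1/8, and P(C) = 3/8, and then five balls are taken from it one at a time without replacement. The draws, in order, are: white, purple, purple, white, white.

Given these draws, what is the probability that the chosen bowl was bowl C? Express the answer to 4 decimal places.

0.2251

For each hypothesis, P(data | H) works out to: P(data | bowl A) = (7/11)(4/10)(3/9)(6/8)(5/7) = 0.045455; P(data | bowl B) = (5/7)(2/6)(1/5)(4/4)(3/3) = 0.047619; P(data | bowl C) = (8/10)(2/9)(1/8)(7/7)(6/6) = 0.022222.
Weighting by the prior gives 1/2 · 0.045455 = 0.022727, 1/8 · 0.047619 = 0.0059524, 3/8 · 0.022222 = 0.0083333; with total 0.037013.
Hence P(bowl C | data) = (0.0083333) / (0.037013) = 0.22515.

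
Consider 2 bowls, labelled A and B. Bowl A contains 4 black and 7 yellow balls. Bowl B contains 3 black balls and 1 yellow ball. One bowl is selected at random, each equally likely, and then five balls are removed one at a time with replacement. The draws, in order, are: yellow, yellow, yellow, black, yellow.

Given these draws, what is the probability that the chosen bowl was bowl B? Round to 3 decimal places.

0.047

The likelihood of the observed sequence under each hypothesis: P(data | bowl A) = (7/11)(7/11)(7/11)(4/11)(7/11) = 0.059633; P(data | bowl B) = (1/4)(1/4)(1/4)(3/4)(1/4) = 0.0029297.
Weighting by the prior gives 1/2 · 0.059633 = 0.029817, 1/2 · 0.0029297 = 0.0014648; with total 0.031281.
Hence P(bowl B | data) = (0.0014648) / (0.031281) = 0.046828.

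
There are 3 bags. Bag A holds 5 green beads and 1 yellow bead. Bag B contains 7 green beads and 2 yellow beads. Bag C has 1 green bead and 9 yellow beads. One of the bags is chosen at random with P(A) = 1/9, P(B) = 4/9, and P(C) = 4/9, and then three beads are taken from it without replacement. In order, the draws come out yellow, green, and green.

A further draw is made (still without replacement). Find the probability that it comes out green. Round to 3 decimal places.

0.867

The likelihood of the observed sequence under each hypothesis: P(data | bag A) = (1/6)(5/5)(4/4) = 1/6; P(data | bag B) = (2/9)(7/8)(6/7) = 1/6; P(data | bag C) = (9/10)(1/9)(0/8) = 0.
The prior-weighted likelihoods are 1/9 · 1/6 = 1/54, 4/9 · 1/6 = 2/27, 4/9 · 0 = 0; summing to 5/54.
Normalising, the posterior is P(bag A | data) = 1/5, P(bag B | data) = 4/5, P(bag C | data) = 0.
The predictive probability is P(green next | data) = (1)(1/5) + (5/6)(4/5) = 13/15.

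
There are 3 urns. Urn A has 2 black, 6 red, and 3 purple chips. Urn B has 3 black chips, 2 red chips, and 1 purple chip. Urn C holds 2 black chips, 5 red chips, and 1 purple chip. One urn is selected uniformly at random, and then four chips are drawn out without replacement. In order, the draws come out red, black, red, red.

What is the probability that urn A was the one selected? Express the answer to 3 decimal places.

0.298

For each hypothesis, P(data | H) works out to: P(data | urn A) = (6/11)(2/10)(5/9)(4/8) = 0.030303; P(data | urn B) = (2/6)(3/5)(1/4)(0/3) = 0; P(data | urn C) = (5/8)(2/7)(4/6)(3/5) = 0.071429.
Weighting by the prior gives 1/3 · 0.030303 = 0.010101, 1/3 · 0 = 0, 1/3 · 0.071429 = 0.02381; with total 0.033911.
By Bayes' rule, P(urn A | data) = (0.010101) / (0.033911) = 0.29787.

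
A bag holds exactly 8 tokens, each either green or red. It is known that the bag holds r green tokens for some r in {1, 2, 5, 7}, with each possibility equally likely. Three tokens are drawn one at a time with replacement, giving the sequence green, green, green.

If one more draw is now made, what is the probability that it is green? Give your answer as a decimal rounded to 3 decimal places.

For each hypothesis, P(data | H) works out to: P(data | r = 1) = (1/8)(1/8)(1/8) = 0.0019531; P(data | r = 2) = (2/8)(2/8)(2/8) = 0.015625; P(data | r = 5) = (5/8)(5/8)(5/8) = 0.24414; P(data | r = 7) = (7/8)(7/8)(7/8) = 0.66992.
Multiplying each by its prior: 1/4 · 0.0019531 = 0.00048828, 1/4 · 0.015625 = 0.0039062, 1/4 · 0.24414 = 0.061035, 1/4 · 0.66992 = 0.16748; these sum to 0.23291.
Normalising, the posterior is P(r = 1 | data) = 0.0020964, P(r = 2 | data) = 0.016771, P(r = 5 | data) = 0.26205, P(r = 7 | data) = 0.71908.
The predictive probability is P(green next | data) = (1/8)(0.0020964) + (1/4)(0.016771) + (5/8)(0.26205) + (7/8)(0.71908) = 0.79743.

0.797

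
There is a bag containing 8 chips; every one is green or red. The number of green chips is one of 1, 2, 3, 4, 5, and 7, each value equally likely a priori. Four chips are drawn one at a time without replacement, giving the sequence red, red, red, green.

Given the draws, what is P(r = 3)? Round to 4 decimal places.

Compute the likelihood of the observed sequence for each case: P(data | r = 1) = (7/8)(6/7)(5/6)(1/5) = 1/8; P(data | r = 2) = (6/8)(5/7)(4/6)(2/5) = 1/7; P(data | r = 3) = (5/8)(4/7)(3/6)(3/5) = 3/28; P(data | r = 4) = (4/8)(3/7)(2/6)(4/5) = 2/35; P(data | r = 5) = (3/8)(2/7)(1/6)(5/5) = 1/56; P(data | r = 7) = (1/8)(0/7) = 0.
Multiplying each by its prior: 1/6 · 1/8 = 1/48, 1/6 · 1/7 = 1/42, 1/6 · 3/28 = 1/56, 1/6 · 2/35 = 1/105, 1/6 · 1/56 = 1/336, 1/6 · 0 = 0; summing to 3/40.
Therefore the posterior P(r = 3 | data) = (1/56) / (3/40) = 5/21.

0.2381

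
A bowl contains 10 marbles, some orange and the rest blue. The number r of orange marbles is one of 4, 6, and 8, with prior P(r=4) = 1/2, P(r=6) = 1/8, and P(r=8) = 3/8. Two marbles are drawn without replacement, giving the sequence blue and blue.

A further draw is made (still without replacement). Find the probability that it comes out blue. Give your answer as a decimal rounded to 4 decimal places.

For each hypothesis, P(data | H) works out to: P(data | r = 4) = (6/10)(5/9) = 1/3; P(data | r = 6) = (4/10)(3/9) = 2/15; P(data | r = 8) = (2/10)(1/9) = 1/45.
The prior-weighted likelihoods are 1/2 · 1/3 = 1/6, 1/8 · 2/15 = 1/60, 3/8 · 1/45 = 1/120; with total 23/120.
Normalising, the posterior is P(r = 4 | data) = 20/23, P(r = 6 | data) = 2/23, P(r = 8 | data) = 1/23.
The predictive probability is P(blue next | data) = (1/2)(20/23) + (1/4)(2/23) + (0)(1/23) = 21/46.

0.4565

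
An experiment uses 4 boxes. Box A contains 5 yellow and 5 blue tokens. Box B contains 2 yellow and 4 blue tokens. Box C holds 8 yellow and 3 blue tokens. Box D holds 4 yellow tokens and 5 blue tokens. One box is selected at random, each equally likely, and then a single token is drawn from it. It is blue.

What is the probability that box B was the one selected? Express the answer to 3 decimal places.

0.334

Compute the likelihood of this draw for each case: P(data | box A) = (5/10) = 1/2; P(data | box B) = (4/6) = 2/3; P(data | box C) = (3/11) = 3/11; P(data | box D) = (5/9) = 5/9.
Weighting by the prior gives 1/4 · 1/2 = 1/8, 1/4 · 2/3 = 1/6, 1/4 · 3/11 = 3/44, 1/4 · 5/9 = 5/36; these sum to 395/792.
So P(box B | data) = (1/6) / (395/792) = 132/395.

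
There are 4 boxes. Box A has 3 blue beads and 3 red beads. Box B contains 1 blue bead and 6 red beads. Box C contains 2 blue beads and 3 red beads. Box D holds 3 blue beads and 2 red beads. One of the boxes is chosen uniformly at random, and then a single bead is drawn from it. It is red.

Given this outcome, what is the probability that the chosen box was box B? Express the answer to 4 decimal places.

0.3636

For each hypothesis, P(data | H) works out to: P(data | box A) = (3/6) = 1/2; P(data | box B) = (6/7) = 6/7; P(data | box C) = (3/5) = 3/5; P(data | box D) = (2/5) = 2/5.
Multiplying each by its prior: 1/4 · 1/2 = 1/8, 1/4 · 6/7 = 3/14, 1/4 · 3/5 = 3/20, 1/4 · 2/5 = 1/10; summing to 33/56.
Hence P(box B | data) = (3/14) / (33/56) = 4/11.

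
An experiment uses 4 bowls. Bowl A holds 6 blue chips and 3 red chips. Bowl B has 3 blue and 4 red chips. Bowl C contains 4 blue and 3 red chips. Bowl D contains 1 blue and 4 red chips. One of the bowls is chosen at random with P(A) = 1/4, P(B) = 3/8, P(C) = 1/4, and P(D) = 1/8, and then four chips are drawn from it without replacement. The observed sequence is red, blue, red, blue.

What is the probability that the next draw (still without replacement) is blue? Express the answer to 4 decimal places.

Compute the likelihood of the observed sequence for each case: P(data | bowl A) = (3/9)(6/8)(2/7)(5/6) = 5/84; P(data | bowl B) = (4/7)(3/6)(3/5)(2/4) = 3/35; P(data | bowl C) = (3/7)(4/6)(2/5)(3/4) = 3/35; P(data | bowl D) = (4/5)(1/4)(3/3)(0/2) = 0.
The prior-weighted likelihoods are 1/4 · 5/84 = 5/336, 3/8 · 3/35 = 9/280, 1/4 · 3/35 = 3/140, 1/8 · 0 = 0; these sum to 23/336.
Normalising, the posterior is P(bowl A | data) = 5/23, P(bowl B | data) = 54/115, P(bowl C | data) = 36/115, P(bowl D | data) = 0.
The predictive probability is P(blue next | data) = (4/5)(5/23) + (1/3)(54/115) + (2/3)(36/115) = 62/115.

0.5391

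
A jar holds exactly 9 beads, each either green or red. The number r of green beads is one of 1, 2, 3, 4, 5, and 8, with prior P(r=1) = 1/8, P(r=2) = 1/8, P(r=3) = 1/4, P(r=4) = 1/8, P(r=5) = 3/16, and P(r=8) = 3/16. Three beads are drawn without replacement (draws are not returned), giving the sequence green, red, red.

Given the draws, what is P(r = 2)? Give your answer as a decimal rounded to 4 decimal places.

The likelihood of the observed sequence under each hypothesis: P(data | r = 1) = (1/9)(8/8)(7/7) = 1/9; P(data | r = 2) = (2/9)(7/8)(6/7) = 1/6; P(data | r = 3) = (3/9)(6/8)(5/7) = 5/28; P(data | r = 4) = (4/9)(5/8)(4/7) = 10/63; P(data | r = 5) = (5/9)(4/8)(3/7) = 5/42; P(data | r = 8) = (8/9)(1/8)(0/7) = 0.
Weighting by the prior gives 1/8 · 1/9 = 1/72, 1/8 · 1/6 = 1/48, 1/4 · 5/28 = 5/112, 1/8 · 10/63 = 5/252, 3/16 · 5/42 = 5/224, 3/16 · 0 = 0; summing to 35/288.
Hence P(r = 2 | data) = (1/48) / (35/288) = 6/35.

0.1714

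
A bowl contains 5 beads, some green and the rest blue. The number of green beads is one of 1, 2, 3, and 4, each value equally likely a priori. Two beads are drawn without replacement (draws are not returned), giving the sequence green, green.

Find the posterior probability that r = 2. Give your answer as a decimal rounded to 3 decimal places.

The likelihood of the observed sequence under each hypothesis: P(data | r = 1) = (1/5)(0/4) = 0; P(data | r = 2) = (2/5)(1/4) = 1/10; P(data | r = 3) = (3/5)(2/4) = 3/10; P(data | r = 4) = (4/5)(3/4) = 3/5.
Weighting by the prior gives 1/4 · 0 = 0, 1/4 · 1/10 = 1/40, 1/4 · 3/10 = 3/40, 1/4 · 3/5 = 3/20; summing to 1/4.
Hence P(r = 2 | data) = (1/40) / (1/4) = 1/10.

0.100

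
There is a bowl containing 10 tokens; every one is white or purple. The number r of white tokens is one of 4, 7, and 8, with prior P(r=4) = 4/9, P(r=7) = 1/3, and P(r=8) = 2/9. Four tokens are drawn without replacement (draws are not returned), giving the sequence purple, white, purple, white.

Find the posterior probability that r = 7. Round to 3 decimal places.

0.312

The likelihood of the observed sequence under each hypothesis: P(data | r = 4) = (6/10)(4/9)(5/8)(3/7) = 0.071429; P(data | r = 7) = (3/10)(7/9)(2/8)(6/7) = 0.05; P(data | r = 8) = (2/10)(8/9)(1/8)(7/7) = 0.022222.
Weighting by the prior gives 4/9 · 0.071429 = 0.031746, 1/3 · 0.05 = 0.016667, 2/9 · 0.022222 = 0.0049383; with total 0.053351.
Hence P(r = 7 | data) = (0.016667) / (0.053351) = 0.3124.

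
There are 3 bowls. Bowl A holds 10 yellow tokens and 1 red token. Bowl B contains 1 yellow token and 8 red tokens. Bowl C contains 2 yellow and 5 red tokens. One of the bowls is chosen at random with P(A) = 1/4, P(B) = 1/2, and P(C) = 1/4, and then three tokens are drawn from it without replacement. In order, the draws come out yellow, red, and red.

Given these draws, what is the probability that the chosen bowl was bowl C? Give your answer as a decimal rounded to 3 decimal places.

Under each hypothesis, the probability of the observed sequence is: P(data | bowl A) = (10/11)(1/10)(0/9) = 0; P(data | bowl B) = (1/9)(8/8)(7/7) = 1/9; P(data | bowl C) = (2/7)(5/6)(4/5) = 4/21.
Multiplying each by its prior: 1/4 · 0 = 0, 1/2 · 1/9 = 1/18, 1/4 · 4/21 = 1/21; with total 13/126.
So P(bowl C | data) = (1/21) / (13/126) = 6/13.

0.462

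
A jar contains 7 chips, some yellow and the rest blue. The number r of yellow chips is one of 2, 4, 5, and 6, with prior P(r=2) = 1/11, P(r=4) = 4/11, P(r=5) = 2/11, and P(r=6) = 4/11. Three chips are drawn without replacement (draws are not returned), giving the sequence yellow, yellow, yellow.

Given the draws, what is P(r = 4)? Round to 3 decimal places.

0.138

Under each hypothesis, the probability of the observed sequence is: P(data | r = 2) = (2/7)(1/6)(0/5) = 0; P(data | r = 4) = (4/7)(3/6)(2/5) = 4/35; P(data | r = 5) = (5/7)(4/6)(3/5) = 2/7; P(data | r = 6) = (6/7)(5/6)(4/5) = 4/7.
Weighting by the prior gives 1/11 · 0 = 0, 4/11 · 4/35 = 16/385, 2/11 · 2/7 = 4/77, 4/11 · 4/7 = 16/77; these sum to 116/385.
Therefore the posterior P(r = 4 | data) = (16/385) / (116/385) = 4/29.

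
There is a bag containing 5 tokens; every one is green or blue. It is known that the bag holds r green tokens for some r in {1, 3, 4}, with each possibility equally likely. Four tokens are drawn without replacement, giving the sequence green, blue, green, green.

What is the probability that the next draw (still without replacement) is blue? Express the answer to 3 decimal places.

The likelihood of the observed sequence under each hypothesis: P(data | r = 1) = (1/5)(4/4)(0/3) = 0; P(data | r = 3) = (3/5)(2/4)(2/3)(1/2) = 1/10; P(data | r = 4) = (4/5)(1/4)(3/3)(2/2) = 1/5.
Multiplying each by its prior: 1/3 · 0 = 0, 1/3 · 1/10 = 1/30, 1/3 · 1/5 = 1/15; summing to 1/10.
Normalising, the posterior is P(r = 1 | data) = 0, P(r = 3 | data) = 1/3, P(r = 4 | data) = 2/3.
The predictive probability is P(blue next | data) = (1)(1/3) + (0)(2/3) = 1/3.

0.333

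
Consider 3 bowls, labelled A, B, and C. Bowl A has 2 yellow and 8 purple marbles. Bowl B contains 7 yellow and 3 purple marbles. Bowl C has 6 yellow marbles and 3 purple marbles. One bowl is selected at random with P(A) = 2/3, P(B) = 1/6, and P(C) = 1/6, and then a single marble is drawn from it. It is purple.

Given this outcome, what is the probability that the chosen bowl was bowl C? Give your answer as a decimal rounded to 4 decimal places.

0.0870

The likelihood of this draw under each hypothesis: P(data | bowl A) = (8/10) = 4/5; P(data | bowl B) = (3/10) = 3/10; P(data | bowl C) = (3/9) = 1/3.
Weighting by the prior gives 2/3 · 4/5 = 8/15, 1/6 · 3/10 = 1/20, 1/6 · 1/3 = 1/18; these sum to 23/36.
Therefore the posterior P(bowl C | data) = (1/18) / (23/36) = 2/23.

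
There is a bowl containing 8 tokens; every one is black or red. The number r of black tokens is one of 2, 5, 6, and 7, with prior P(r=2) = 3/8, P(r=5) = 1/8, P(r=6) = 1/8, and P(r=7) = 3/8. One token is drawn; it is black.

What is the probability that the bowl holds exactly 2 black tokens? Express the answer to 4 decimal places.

0.1579

Compute the likelihood of this draw for each case: P(data | r = 2) = (2/8) = 1/4; P(data | r = 5) = (5/8) = 5/8; P(data | r = 6) = (6/8) = 3/4; P(data | r = 7) = (7/8) = 7/8.
The prior-weighted likelihoods are 3/8 · 1/4 = 3/32, 1/8 · 5/8 = 5/64, 1/8 · 3/4 = 3/32, 3/8 · 7/8 = 21/64; with total 19/32.
Therefore the posterior P(r = 2 | data) = (3/32) / (19/32) = 3/19.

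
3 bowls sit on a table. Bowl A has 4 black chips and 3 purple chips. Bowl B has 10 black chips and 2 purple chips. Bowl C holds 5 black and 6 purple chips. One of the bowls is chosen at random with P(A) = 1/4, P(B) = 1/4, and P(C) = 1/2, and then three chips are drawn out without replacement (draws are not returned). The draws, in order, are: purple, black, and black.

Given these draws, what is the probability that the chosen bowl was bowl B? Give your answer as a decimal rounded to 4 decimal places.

For each hypothesis, P(data | H) works out to: P(data | bowl A) = (3/7)(4/6)(3/5) = 0.17143; P(data | bowl B) = (2/12)(10/11)(9/10) = 0.13636; P(data | bowl C) = (6/11)(5/10)(4/9) = 0.12121.
The prior-weighted likelihoods are 1/4 · 0.17143 = 0.042857, 1/4 · 0.13636 = 0.034091, 1/2 · 0.12121 = 0.060606; these sum to 0.13755.
By Bayes' rule, P(bowl B | data) = (0.034091) / (0.13755) = 0.24784.

0.2478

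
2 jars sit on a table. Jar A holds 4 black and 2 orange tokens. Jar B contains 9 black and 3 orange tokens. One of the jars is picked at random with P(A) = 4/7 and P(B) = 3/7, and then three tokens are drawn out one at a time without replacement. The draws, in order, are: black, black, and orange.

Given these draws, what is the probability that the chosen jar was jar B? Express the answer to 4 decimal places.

Compute the likelihood of the observed sequence for each case: P(data | jar A) = (4/6)(3/5)(2/4) = 1/5; P(data | jar B) = (9/12)(8/11)(3/10) = 9/55.
Weighting by the prior gives 4/7 · 1/5 = 4/35, 3/7 · 9/55 = 27/385; these sum to 71/385.
By Bayes' rule, P(jar B | data) = (27/385) / (71/385) = 27/71.

0.3803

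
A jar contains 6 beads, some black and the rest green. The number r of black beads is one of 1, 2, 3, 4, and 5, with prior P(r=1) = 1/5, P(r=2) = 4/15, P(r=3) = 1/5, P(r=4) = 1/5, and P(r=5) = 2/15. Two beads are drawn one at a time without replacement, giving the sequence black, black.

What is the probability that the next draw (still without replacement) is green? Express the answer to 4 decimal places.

Under each hypothesis, the probability of the observed sequence is: P(data | r = 1) = (1/6)(0/5) = 0; P(data | r = 2) = (2/6)(1/5) = 1/15; P(data | r = 3) = (3/6)(2/5) = 1/5; P(data | r = 4) = (4/6)(3/5) = 2/5; P(data | r = 5) = (5/6)(4/5) = 2/3.
The prior-weighted likelihoods are 1/5 · 0 = 0, 4/15 · 1/15 = 4/225, 1/5 · 1/5 = 1/25, 1/5 · 2/5 = 2/25, 2/15 · 2/3 = 4/45; these sum to 17/75.
Dividing through by the total gives posterior P(r = 1 | data) = 0, P(r = 2 | data) = 4/51, P(r = 3 | data) = 3/17, P(r = 4 | data) = 6/17, P(r = 5 | data) = 20/51.
The predictive probability is P(green next | data) = (1)(4/51) + (3/4)(3/17) + (1/2)(6/17) + (1/4)(20/51) = 33/68.

0.4853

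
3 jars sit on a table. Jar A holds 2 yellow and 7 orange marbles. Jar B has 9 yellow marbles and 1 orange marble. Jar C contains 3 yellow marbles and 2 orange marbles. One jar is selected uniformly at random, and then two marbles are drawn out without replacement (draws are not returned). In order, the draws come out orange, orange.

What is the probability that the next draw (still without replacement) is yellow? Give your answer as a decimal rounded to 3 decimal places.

The likelihood of the observed sequence under each hypothesis: P(data | jar A) = (7/9)(6/8) = 7/12; P(data | jar B) = (1/10)(0/9) = 0; P(data | jar C) = (2/5)(1/4) = 1/10.
The prior-weighted likelihoods are 1/3 · 7/12 = 7/36, 1/3 · 0 = 0, 1/3 · 1/10 = 1/30; summing to 41/180.
Normalising, the posterior is P(jar A | data) = 35/41, P(jar B | data) = 0, P(jar C | data) = 6/41.
The predictive probability is P(yellow next | data) = (2/7)(35/41) + (1)(6/41) = 16/41.

0.390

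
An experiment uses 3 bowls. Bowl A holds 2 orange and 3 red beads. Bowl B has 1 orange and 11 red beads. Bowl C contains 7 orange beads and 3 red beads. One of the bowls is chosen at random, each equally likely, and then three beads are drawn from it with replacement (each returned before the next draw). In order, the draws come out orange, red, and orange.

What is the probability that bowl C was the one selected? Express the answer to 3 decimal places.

For each hypothesis, P(data | H) works out to: P(data | bowl A) = (2/5)(3/5)(2/5) = 0.096; P(data | bowl B) = (1/12)(11/12)(1/12) = 0.0063657; P(data | bowl C) = (7/10)(3/10)(7/10) = 0.147.
The prior-weighted likelihoods are 1/3 · 0.096 = 0.032, 1/3 · 0.0063657 = 0.0021219, 1/3 · 0.147 = 0.049; these sum to 0.083122.
Hence P(bowl C | data) = (0.049) / (0.083122) = 0.5895.

0.589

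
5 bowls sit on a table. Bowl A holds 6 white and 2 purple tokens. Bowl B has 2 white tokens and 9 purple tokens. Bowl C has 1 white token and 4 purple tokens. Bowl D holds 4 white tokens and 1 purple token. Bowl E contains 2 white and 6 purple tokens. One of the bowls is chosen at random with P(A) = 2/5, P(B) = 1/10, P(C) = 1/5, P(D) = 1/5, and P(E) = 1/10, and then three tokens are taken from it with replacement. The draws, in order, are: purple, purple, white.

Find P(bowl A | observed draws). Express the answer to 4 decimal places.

0.2436

For each hypothesis, P(data | H) works out to: P(data | bowl A) = (2/8)(2/8)(6/8) = 0.046875; P(data | bowl B) = (9/11)(9/11)(2/11) = 0.12171; P(data | bowl C) = (4/5)(4/5)(1/5) = 0.128; P(data | bowl D) = (1/5)(1/5)(4/5) = 0.032; P(data | bowl E) = (6/8)(6/8)(2/8) = 0.14062.
The prior-weighted likelihoods are 2/5 · 0.046875 = 0.01875, 1/10 · 0.12171 = 0.012171, 1/5 · 0.128 = 0.0256, 1/5 · 0.032 = 0.0064, 1/10 · 0.14062 = 0.014063; these sum to 0.076984.
So P(bowl A | data) = (0.01875) / (0.076984) = 0.24356.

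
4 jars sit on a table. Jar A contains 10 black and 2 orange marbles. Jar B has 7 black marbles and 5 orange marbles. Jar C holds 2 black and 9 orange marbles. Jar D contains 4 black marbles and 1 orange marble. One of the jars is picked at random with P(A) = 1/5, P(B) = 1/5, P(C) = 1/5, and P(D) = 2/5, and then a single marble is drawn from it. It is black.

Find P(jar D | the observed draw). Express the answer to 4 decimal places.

0.5002

For each hypothesis, P(data | H) works out to: P(data | jar A) = (10/12) = 0.83333; P(data | jar B) = (7/12) = 0.58333; P(data | jar C) = (2/11) = 0.18182; P(data | jar D) = (4/5) = 0.8.
Multiplying each by its prior: 1/5 · 0.83333 = 0.16667, 1/5 · 0.58333 = 0.11667, 1/5 · 0.18182 = 0.036364, 2/5 · 0.8 = 0.32; summing to 0.6397.
By Bayes' rule, P(jar D | data) = (0.32) / (0.6397) = 0.50024.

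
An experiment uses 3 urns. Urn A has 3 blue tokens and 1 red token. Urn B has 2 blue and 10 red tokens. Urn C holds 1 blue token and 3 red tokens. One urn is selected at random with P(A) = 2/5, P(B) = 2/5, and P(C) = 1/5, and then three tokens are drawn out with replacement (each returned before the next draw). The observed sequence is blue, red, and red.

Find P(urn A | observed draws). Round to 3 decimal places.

0.201

Compute the likelihood of the observed sequence for each case: P(data | urn A) = (3/4)(1/4)(1/4) = 0.046875; P(data | urn B) = (2/12)(10/12)(10/12) = 0.11574; P(data | urn C) = (1/4)(3/4)(3/4) = 0.14062.
Multiplying each by its prior: 2/5 · 0.046875 = 0.01875, 2/5 · 0.11574 = 0.046296, 1/5 · 0.14062 = 0.028125; summing to 0.093171.
Therefore the posterior P(urn A | data) = (0.01875) / (0.093171) = 0.20124.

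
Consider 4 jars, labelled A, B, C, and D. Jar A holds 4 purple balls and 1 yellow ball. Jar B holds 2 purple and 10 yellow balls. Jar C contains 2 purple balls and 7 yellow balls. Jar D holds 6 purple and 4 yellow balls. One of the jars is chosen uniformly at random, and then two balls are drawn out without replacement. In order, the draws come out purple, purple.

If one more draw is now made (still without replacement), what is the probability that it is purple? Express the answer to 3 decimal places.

For each hypothesis, P(data | H) works out to: P(data | jar A) = (4/5)(3/4) = 0.6; P(data | jar B) = (2/12)(1/11) = 0.015152; P(data | jar C) = (2/9)(1/8) = 0.027778; P(data | jar D) = (6/10)(5/9) = 0.33333.
Multiplying each by its prior: 1/4 · 0.6 = 0.15, 1/4 · 0.015152 = 0.0037879, 1/4 · 0.027778 = 0.0069444, 1/4 · 0.33333 = 0.083333; these sum to 0.24407.
Dividing through by the total gives posterior P(jar A | data) = 0.61459, P(jar B | data) = 0.01552, P(jar C | data) = 0.028453, P(jar D | data) = 0.34144.
The predictive probability is P(purple next | data) = (2/3)(0.61459) + (0)(0.01552) + (0)(0.028453) + (1/2)(0.34144) = 0.58044.

0.580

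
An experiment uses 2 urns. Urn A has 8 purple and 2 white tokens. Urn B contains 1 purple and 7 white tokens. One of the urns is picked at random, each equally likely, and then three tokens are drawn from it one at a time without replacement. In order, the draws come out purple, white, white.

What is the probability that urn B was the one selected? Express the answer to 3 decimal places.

0.849

The likelihood of the observed sequence under each hypothesis: P(data | urn A) = (8/10)(2/9)(1/8) = 1/45; P(data | urn B) = (1/8)(7/7)(6/6) = 1/8.
Multiplying each by its prior: 1/2 · 1/45 = 1/90, 1/2 · 1/8 = 1/16; summing to 53/720.
So P(urn B | data) = (1/16) / (53/720) = 45/53.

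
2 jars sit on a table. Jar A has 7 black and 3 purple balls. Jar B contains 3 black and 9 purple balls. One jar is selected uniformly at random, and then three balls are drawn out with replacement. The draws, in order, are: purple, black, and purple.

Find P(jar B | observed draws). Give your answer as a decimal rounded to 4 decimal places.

0.6906

Compute the likelihood of the observed sequence for each case: P(data | jar A) = (3/10)(7/10)(3/10) = 0.063; P(data | jar B) = (9/12)(3/12)(9/12) = 0.14062.
Weighting by the prior gives 1/2 · 0.063 = 0.0315, 1/2 · 0.14062 = 0.070312; summing to 0.10181.
Therefore the posterior P(jar B | data) = (0.070312) / (0.10181) = 0.69061.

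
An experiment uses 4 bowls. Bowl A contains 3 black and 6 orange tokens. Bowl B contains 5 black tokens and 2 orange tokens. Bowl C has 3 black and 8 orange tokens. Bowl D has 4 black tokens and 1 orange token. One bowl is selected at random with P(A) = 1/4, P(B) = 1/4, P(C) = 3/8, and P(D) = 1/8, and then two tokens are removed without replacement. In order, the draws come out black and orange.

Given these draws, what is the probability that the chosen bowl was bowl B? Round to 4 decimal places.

0.2601

Compute the likelihood of the observed sequence for each case: P(data | bowl A) = (3/9)(6/8) = 0.25; P(data | bowl B) = (5/7)(2/6) = 0.2381; P(data | bowl C) = (3/11)(8/10) = 0.21818; P(data | bowl D) = (4/5)(1/4) = 0.2.
The prior-weighted likelihoods are 1/4 · 0.25 = 0.0625, 1/4 · 0.2381 = 0.059524, 3/8 · 0.21818 = 0.081818, 1/8 · 0.2 = 0.025; with total 0.22884.
By Bayes' rule, P(bowl B | data) = (0.059524) / (0.22884) = 0.26011.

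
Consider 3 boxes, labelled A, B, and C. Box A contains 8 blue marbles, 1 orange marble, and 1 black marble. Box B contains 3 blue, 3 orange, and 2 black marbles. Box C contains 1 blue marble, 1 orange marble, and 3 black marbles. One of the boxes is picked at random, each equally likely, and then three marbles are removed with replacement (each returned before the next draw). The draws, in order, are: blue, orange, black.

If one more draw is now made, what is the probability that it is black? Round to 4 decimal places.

0.3572

Under each hypothesis, the probability of the observed sequence is: P(data | box A) = (8/10)(1/10)(1/10) = 0.008; P(data | box B) = (3/8)(3/8)(2/8) = 0.035156; P(data | box C) = (1/5)(1/5)(3/5) = 0.024.
Weighting by the prior gives 1/3 · 0.008 = 0.0026667, 1/3 · 0.035156 = 0.011719, 1/3 · 0.024 = 0.008; with total 0.022385.
Dividing through by the total gives posterior P(box A | data) = 0.11913, P(box B | data) = 0.5235, P(box C | data) = 0.35738.
Averaging over the posterior, P(black next | data) = (1/10)(0.11913) + (1/4)(0.5235) + (3/5)(0.35738) = 0.35721.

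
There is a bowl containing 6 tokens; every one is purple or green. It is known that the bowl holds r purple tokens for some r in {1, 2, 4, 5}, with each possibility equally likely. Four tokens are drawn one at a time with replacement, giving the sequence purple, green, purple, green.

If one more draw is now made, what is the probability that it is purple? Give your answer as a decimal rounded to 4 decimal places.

For each hypothesis, P(data | H) works out to: P(data | r = 1) = (1/6)(5/6)(1/6)(5/6) = 0.01929; P(data | r = 2) = (2/6)(4/6)(2/6)(4/6) = 0.049383; P(data | r = 4) = (4/6)(2/6)(4/6)(2/6) = 0.049383; P(data | r = 5) = (5/6)(1/6)(5/6)(1/6) = 0.01929.
The prior-weighted likelihoods are 1/4 · 0.01929 = 0.0048225, 1/4 · 0.049383 = 0.012346, 1/4 · 0.049383 = 0.012346, 1/4 · 0.01929 = 0.0048225; with total 0.034336.
Dividing through by the total gives posterior P(r = 1 | data) = 0.14045, P(r = 2 | data) = 0.35955, P(r = 4 | data) = 0.35955, P(r = 5 | data) = 0.14045.
The predictive probability is P(purple next | data) = (1/6)(0.14045) + (1/3)(0.35955) + (2/3)(0.35955) + (5/6)(0.14045) = 0.5.

0.5000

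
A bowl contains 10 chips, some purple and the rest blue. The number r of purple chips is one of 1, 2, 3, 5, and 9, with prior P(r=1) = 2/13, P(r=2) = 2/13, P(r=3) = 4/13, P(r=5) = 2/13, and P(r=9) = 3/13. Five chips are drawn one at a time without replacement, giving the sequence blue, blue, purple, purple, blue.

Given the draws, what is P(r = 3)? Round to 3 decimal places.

Compute the likelihood of the observed sequence for each case: P(data | r = 1) = (9/10)(8/9)(1/8)(0/7) = 0; P(data | r = 2) = (8/10)(7/9)(2/8)(1/7)(6/6) = 0.022222; P(data | r = 3) = (7/10)(6/9)(3/8)(2/7)(5/6) = 0.041667; P(data | r = 5) = (5/10)(4/9)(5/8)(4/7)(3/6) = 0.039683; P(data | r = 9) = (1/10)(0/9) = 0.
Multiplying each by its prior: 2/13 · 0 = 0, 2/13 · 0.022222 = 0.0034188, 4/13 · 0.041667 = 0.012821, 2/13 · 0.039683 = 0.006105, 3/13 · 0 = 0; these sum to 0.022344.
Hence P(r = 3 | data) = (0.012821) / (0.022344) = 0.57377.

0.574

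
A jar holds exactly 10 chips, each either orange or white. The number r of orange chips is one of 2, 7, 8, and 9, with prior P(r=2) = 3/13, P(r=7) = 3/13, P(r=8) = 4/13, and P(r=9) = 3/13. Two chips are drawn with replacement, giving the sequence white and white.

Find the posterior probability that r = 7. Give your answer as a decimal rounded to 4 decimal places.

0.1134

The likelihood of the observed sequence under each hypothesis: P(data | r = 2) = (8/10)(8/10) = 0.64; P(data | r = 7) = (3/10)(3/10) = 0.09; P(data | r = 8) = (2/10)(2/10) = 0.04; P(data | r = 9) = (1/10)(1/10) = 0.01.
Multiplying each by its prior: 3/13 · 0.64 = 0.14769, 3/13 · 0.09 = 0.020769, 4/13 · 0.04 = 0.012308, 3/13 · 0.01 = 0.0023077; summing to 0.18308.
So P(r = 7 | data) = (0.020769) / (0.18308) = 0.11345.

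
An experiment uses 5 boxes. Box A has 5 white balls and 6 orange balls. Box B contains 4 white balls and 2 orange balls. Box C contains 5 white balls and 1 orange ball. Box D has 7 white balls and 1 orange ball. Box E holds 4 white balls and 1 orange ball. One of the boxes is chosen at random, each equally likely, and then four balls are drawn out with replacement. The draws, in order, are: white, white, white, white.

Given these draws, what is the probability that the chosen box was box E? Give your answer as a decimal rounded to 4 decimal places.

0.2384

Under each hypothesis, the probability of the observed sequence is: P(data | box A) = (5/11)(5/11)(5/11)(5/11) = 0.042688; P(data | box B) = (4/6)(4/6)(4/6)(4/6) = 0.19753; P(data | box C) = (5/6)(5/6)(5/6)(5/6) = 0.48225; P(data | box D) = (7/8)(7/8)(7/8)(7/8) = 0.58618; P(data | box E) = (4/5)(4/5)(4/5)(4/5) = 0.4096.
Weighting by the prior gives 1/5 · 0.042688 = 0.0085377, 1/5 · 0.19753 = 0.039506, 1/5 · 0.48225 = 0.096451, 1/5 · 0.58618 = 0.11724, 1/5 · 0.4096 = 0.08192; with total 0.34365.
Hence P(box E | data) = (0.08192) / (0.34365) = 0.23838.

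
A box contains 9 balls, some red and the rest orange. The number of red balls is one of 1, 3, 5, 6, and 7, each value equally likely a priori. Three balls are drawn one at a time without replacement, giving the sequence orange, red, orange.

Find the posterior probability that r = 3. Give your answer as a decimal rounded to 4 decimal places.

For each hypothesis, P(data | H) works out to: P(data | r = 1) = (8/9)(1/8)(7/7) = 1/9; P(data | r = 3) = (6/9)(3/8)(5/7) = 5/28; P(data | r = 5) = (4/9)(5/8)(3/7) = 5/42; P(data | r = 6) = (3/9)(6/8)(2/7) = 1/14; P(data | r = 7) = (2/9)(7/8)(1/7) = 1/36.
Multiplying each by its prior: 1/5 · 1/9 = 1/45, 1/5 · 5/28 = 1/28, 1/5 · 5/42 = 1/42, 1/5 · 1/14 = 1/70, 1/5 · 1/36 = 1/180; summing to 32/315.
So P(r = 3 | data) = (1/28) / (32/315) = 45/128.

0.3516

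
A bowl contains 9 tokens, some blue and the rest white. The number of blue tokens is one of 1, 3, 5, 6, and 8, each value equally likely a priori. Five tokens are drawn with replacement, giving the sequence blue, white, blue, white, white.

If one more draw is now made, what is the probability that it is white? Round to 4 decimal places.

0.5486

The likelihood of the observed sequence under each hypothesis: P(data | r = 1) = (1/9)(8/9)(1/9)(8/9)(8/9) = 0.0086708; P(data | r = 3) = (3/9)(6/9)(3/9)(6/9)(6/9) = 0.032922; P(data | r = 5) = (5/9)(4/9)(5/9)(4/9)(4/9) = 0.027096; P(data | r = 6) = (6/9)(3/9)(6/9)(3/9)(3/9) = 0.016461; P(data | r = 8) = (8/9)(1/9)(8/9)(1/9)(1/9) = 0.0010838.
The prior-weighted likelihoods are 1/5 · 0.0086708 = 0.0017342, 1/5 · 0.032922 = 0.0065844, 1/5 · 0.027096 = 0.0054192, 1/5 · 0.016461 = 0.0032922, 1/5 · 0.0010838 = 0.00021677; these sum to 0.017247.
Normalising, the posterior is P(r = 1 | data) = 0.10055, P(r = 3 | data) = 0.38178, P(r = 5 | data) = 0.31422, P(r = 6 | data) = 0.19089, P(r = 8 | data) = 0.012569.
The predictive probability is P(white next | data) = (8/9)(0.10055) + (2/3)(0.38178) + (4/9)(0.31422) + (1/3)(0.19089) + (1/9)(0.012569) = 0.54857.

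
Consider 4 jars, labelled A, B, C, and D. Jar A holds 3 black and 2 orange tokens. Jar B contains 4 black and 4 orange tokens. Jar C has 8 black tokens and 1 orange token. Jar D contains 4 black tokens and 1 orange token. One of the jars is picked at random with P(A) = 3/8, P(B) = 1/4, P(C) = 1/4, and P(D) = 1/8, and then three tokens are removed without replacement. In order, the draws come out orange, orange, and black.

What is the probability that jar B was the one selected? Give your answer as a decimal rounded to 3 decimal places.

Compute the likelihood of the observed sequence for each case: P(data | jar A) = (2/5)(1/4)(3/3) = 1/10; P(data | jar B) = (4/8)(3/7)(4/6) = 1/7; P(data | jar C) = (1/9)(0/8) = 0; P(data | jar D) = (1/5)(0/4) = 0.
The prior-weighted likelihoods are 3/8 · 1/10 = 3/80, 1/4 · 1/7 = 1/28, 1/4 · 0 = 0, 1/8 · 0 = 0; with total 41/560.
So P(jar B | data) = (1/28) / (41/560) = 20/41.

0.488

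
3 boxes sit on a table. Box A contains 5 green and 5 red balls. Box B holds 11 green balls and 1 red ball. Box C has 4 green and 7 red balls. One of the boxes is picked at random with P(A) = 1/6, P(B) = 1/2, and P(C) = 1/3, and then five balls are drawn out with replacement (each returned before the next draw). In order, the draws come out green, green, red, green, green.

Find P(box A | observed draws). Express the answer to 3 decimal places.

Compute the likelihood of the observed sequence for each case: P(data | box A) = (5/10)(5/10)(5/10)(5/10)(5/10) = 0.03125; P(data | box B) = (11/12)(11/12)(1/12)(11/12)(11/12) = 0.058839; P(data | box C) = (4/11)(4/11)(7/11)(4/11)(4/11) = 0.011127.
Multiplying each by its prior: 1/6 · 0.03125 = 0.0052083, 1/2 · 0.058839 = 0.029419, 1/3 · 0.011127 = 0.003709; summing to 0.038337.
Hence P(box A | data) = (0.0052083) / (0.038337) = 0.13586.

0.136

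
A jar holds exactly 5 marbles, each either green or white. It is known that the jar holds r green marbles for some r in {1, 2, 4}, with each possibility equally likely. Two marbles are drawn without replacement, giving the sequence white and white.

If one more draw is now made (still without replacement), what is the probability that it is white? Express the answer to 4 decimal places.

0.5556

Compute the likelihood of the observed sequence for each case: P(data | r = 1) = (4/5)(3/4) = 3/5; P(data | r = 2) = (3/5)(2/4) = 3/10; P(data | r = 4) = (1/5)(0/4) = 0.
The prior-weighted likelihoods are 1/3 · 3/5 = 1/5, 1/3 · 3/10 = 1/10, 1/3 · 0 = 0; these sum to 3/10.
Normalising, the posterior is P(r = 1 | data) = 2/3, P(r = 2 | data) = 1/3, P(r = 4 | data) = 0.
Averaging over the posterior, P(white next | data) = (2/3)(2/3) + (1/3)(1/3) = 5/9.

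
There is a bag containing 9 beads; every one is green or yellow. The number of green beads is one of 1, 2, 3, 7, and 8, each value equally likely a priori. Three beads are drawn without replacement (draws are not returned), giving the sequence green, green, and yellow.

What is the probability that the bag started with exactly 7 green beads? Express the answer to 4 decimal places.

For each hypothesis, P(data | H) works out to: P(data | r = 1) = (1/9)(0/8) = 0; P(data | r = 2) = (2/9)(1/8)(7/7) = 1/36; P(data | r = 3) = (3/9)(2/8)(6/7) = 1/14; P(data | r = 7) = (7/9)(6/8)(2/7) = 1/6; P(data | r = 8) = (8/9)(7/8)(1/7) = 1/9.
Multiplying each by its prior: 1/5 · 0 = 0, 1/5 · 1/36 = 1/180, 1/5 · 1/14 = 1/70, 1/5 · 1/6 = 1/30, 1/5 · 1/9 = 1/45; these sum to 19/252.
So P(r = 7 | data) = (1/30) / (19/252) = 42/95.

0.4421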